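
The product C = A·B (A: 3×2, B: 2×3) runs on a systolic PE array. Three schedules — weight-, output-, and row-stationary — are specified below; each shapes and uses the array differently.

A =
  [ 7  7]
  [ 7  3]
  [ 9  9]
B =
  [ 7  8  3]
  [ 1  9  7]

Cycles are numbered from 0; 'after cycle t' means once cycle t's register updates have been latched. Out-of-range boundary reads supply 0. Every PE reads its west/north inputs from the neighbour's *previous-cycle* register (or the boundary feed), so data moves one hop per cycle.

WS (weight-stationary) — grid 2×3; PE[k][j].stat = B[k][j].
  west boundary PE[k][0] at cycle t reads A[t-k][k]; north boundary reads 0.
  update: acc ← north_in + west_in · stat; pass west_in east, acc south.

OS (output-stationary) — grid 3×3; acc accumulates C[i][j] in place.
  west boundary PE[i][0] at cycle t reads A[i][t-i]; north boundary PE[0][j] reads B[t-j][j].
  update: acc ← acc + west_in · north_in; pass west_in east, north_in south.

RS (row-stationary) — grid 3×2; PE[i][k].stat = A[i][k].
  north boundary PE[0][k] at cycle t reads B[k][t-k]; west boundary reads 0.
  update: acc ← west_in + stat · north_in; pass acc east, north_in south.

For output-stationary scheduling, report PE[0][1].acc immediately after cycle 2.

PE[0][1].acc = 119

OS 3×3: PE[0][1] cycle-by-cycle (with neighbour feeds):
  0: (0,0).acc=49  regs=<7,7>
  0: (0,1).acc=0  regs=<0,0>
  1: (0,0).acc=56  regs=<7,1>
  1: (0,1).acc=56  regs=<7,8>
  2: (0,0).acc=56  regs=<0,0>
  2: (0,1).acc=119  regs=<7,9>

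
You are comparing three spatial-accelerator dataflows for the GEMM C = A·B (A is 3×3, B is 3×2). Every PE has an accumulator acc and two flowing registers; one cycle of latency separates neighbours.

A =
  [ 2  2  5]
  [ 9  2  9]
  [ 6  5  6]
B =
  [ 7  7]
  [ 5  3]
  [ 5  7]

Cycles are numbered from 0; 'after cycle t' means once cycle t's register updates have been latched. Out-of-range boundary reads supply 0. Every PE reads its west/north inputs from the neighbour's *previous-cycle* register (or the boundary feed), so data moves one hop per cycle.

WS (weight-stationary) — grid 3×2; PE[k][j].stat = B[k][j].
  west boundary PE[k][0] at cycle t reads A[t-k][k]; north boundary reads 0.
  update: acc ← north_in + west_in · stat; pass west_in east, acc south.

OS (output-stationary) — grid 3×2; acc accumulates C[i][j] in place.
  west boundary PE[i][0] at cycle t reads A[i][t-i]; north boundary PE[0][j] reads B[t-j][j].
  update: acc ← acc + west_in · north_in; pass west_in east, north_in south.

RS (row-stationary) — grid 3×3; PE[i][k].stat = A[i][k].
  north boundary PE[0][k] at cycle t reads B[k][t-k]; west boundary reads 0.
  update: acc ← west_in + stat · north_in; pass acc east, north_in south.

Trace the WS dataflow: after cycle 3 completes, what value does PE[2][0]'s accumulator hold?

PE[2][0].acc = 118

WS (3×2). Following PE[2][0] plus its west/north inputs:
  [0] (1,0) acc=0 (h:0 v:0)
  [0] (2,0) acc=0 (h:0 v:0)
  [1] (1,0) acc=24 (h:2 v:24)
  [1] (2,0) acc=0 (h:0 v:0)
  [2] (1,0) acc=73 (h:2 v:73)
  [2] (2,0) acc=49 (h:5 v:49)
  [3] (1,0) acc=67 (h:5 v:67)
  [3] (2,0) acc=118 (h:9 v:118)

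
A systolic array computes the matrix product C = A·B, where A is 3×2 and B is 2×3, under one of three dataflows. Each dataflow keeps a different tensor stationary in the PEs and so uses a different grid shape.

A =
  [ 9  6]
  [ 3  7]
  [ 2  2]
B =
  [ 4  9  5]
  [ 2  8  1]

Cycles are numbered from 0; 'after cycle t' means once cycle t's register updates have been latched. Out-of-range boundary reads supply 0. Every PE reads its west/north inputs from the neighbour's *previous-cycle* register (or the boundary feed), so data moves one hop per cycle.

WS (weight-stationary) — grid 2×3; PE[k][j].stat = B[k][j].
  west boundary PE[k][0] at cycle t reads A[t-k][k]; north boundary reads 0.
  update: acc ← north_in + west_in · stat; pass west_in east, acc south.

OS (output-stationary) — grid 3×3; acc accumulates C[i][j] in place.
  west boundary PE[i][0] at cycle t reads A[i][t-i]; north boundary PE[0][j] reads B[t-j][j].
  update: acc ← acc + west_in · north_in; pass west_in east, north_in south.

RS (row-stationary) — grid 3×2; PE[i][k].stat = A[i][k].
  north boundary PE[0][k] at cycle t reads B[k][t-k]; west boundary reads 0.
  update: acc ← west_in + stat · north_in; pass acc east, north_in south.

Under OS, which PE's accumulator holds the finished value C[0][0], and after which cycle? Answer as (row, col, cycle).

(row, col, cycle) = (0, 0, 1)

Under OS, C[0][0] lands at PE[0][0]:
  cycle 0: PE[0][0] → acc 36, east 9, south 4
  cycle 1: PE[0][0] → acc 48, east 6, south 2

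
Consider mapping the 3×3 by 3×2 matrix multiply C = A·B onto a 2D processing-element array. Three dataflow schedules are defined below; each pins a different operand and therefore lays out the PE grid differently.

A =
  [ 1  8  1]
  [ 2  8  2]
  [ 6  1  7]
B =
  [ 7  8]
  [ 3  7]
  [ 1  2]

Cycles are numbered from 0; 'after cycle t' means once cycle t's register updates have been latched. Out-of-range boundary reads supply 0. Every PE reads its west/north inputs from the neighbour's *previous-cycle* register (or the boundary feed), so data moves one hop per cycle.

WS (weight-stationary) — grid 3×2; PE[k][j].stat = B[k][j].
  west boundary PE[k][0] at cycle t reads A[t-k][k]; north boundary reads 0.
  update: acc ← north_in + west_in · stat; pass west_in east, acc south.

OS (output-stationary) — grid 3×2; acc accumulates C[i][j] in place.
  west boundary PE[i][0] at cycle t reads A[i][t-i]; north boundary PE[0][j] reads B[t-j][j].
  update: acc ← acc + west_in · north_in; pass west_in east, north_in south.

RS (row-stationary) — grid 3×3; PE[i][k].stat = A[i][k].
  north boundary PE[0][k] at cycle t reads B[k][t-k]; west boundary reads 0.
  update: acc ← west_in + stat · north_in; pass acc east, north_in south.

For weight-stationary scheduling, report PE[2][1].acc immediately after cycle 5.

PE[2][1].acc = 69

WS on a 3×2 grid — tracing PE[2][1] and its feeders:
  [0] (1,1) acc=0 (h:0 v:0)
  [0] (2,0) acc=0 (h:0 v:0)
  [0] (2,1) acc=0 (h:0 v:0)
  [1] (1,1) acc=0 (h:0 v:0)
  [1] (2,0) acc=0 (h:0 v:0)
  [1] (2,1) acc=0 (h:0 v:0)
  [2] (1,1) acc=64 (h:8 v:64)
  [2] (2,0) acc=32 (h:1 v:32)
  [2] (2,1) acc=0 (h:0 v:0)
  [3] (1,1) acc=72 (h:8 v:72)
  [3] (2,0) acc=40 (h:2 v:40)
  [3] (2,1) acc=66 (h:1 v:66)
  [4] (1,1) acc=55 (h:1 v:55)
  [4] (2,0) acc=52 (h:7 v:52)
  [4] (2,1) acc=76 (h:2 v:76)
  [5] (1,1) acc=0 (h:0 v:0)
  [5] (2,0) acc=0 (h:0 v:0)
  [5] (2,1) acc=69 (h:7 v:69)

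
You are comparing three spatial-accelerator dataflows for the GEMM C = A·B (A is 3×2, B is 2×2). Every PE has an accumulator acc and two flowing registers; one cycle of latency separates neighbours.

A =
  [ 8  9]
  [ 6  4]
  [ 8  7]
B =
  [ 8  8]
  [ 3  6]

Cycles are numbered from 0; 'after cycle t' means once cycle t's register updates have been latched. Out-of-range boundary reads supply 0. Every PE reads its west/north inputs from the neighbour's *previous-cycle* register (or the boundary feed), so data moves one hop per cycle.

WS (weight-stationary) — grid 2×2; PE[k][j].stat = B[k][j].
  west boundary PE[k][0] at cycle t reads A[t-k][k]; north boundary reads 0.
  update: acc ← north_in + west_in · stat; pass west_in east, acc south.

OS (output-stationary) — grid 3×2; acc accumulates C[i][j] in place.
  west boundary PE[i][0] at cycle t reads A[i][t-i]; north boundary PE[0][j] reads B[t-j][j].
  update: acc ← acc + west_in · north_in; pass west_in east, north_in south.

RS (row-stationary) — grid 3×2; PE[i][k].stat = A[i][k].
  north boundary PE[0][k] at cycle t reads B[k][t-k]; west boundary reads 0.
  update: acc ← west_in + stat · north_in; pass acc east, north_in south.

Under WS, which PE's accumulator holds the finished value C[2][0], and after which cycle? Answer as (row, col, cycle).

Under WS, C[2][0] lands at PE[1][0]:
  [0] (1,0) acc=0 (h:0 v:0)
  [1] (1,0) acc=91 (h:9 v:91)
  [2] (1,0) acc=60 (h:4 v:60)
  [3] (1,0) acc=85 (h:7 v:85)

(row, col, cycle) = (1, 0, 3)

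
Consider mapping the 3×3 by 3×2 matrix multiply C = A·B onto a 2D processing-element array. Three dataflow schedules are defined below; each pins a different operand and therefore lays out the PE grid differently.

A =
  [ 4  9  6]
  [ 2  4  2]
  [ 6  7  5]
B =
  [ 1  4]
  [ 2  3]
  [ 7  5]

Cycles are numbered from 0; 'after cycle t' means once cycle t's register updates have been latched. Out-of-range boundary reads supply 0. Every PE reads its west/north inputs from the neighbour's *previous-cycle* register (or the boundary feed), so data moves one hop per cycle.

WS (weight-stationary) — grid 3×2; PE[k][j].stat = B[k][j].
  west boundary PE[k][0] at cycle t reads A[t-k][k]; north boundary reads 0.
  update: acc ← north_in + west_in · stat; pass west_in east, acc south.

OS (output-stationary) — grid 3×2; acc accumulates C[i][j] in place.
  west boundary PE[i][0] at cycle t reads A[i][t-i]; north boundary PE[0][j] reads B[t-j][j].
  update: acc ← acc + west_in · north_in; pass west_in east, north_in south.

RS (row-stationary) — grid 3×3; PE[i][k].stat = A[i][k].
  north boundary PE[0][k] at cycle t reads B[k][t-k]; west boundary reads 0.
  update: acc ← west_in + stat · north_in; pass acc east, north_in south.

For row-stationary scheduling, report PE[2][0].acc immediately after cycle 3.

PE[2][0].acc = 24

RS on a 3×3 grid — tracing PE[2][0] and its feeders:
  after 0 — PE[1][0] acc=0, pass-E 0, pass-S 0
  after 0 — PE[2][0] acc=0, pass-E 0, pass-S 0
  after 1 — PE[1][0] acc=2, pass-E 2, pass-S 1
  after 1 — PE[2][0] acc=0, pass-E 0, pass-S 0
  after 2 — PE[1][0] acc=8, pass-E 8, pass-S 4
  after 2 — PE[2][0] acc=6, pass-E 6, pass-S 1
  after 3 — PE[1][0] acc=0, pass-E 0, pass-S 0
  after 3 — PE[2][0] acc=24, pass-E 24, pass-S 4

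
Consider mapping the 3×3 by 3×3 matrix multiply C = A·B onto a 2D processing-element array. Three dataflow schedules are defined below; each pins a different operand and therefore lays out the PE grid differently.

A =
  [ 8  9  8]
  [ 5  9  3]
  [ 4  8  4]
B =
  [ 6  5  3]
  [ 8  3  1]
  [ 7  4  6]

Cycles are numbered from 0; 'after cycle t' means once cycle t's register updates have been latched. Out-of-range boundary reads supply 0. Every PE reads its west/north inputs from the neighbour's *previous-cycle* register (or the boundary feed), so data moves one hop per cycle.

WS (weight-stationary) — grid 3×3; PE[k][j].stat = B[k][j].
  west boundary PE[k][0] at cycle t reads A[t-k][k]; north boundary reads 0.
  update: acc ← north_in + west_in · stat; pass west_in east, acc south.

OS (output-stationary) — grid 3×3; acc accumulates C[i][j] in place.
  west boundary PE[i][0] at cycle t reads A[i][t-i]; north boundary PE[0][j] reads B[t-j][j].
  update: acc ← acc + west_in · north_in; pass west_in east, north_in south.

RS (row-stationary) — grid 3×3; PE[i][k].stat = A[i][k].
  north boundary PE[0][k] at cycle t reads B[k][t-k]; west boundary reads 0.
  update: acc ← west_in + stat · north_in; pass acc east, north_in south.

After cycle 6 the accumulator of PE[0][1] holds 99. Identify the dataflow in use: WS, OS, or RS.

WS [3×3] PE[0][1] across cycles:
  [0] (0,1) acc=0 (h:0 v:0)
  [1] (0,1) acc=40 (h:8 v:40)
  [2] (0,1) acc=25 (h:5 v:25)
  [3] (0,1) acc=20 (h:4 v:20)
  [4] (0,1) acc=0 (h:0 v:0)
  [5] (0,1) acc=0 (h:0 v:0)
  [6] (0,1) acc=0 (h:0 v:0)
OS [3×3] PE[0][1] across cycles:
  [0] (0,1) acc=0 (h:0 v:0)
  [1] (0,1) acc=40 (h:8 v:5)
  [2] (0,1) acc=67 (h:9 v:3)
  [3] (0,1) acc=99 (h:8 v:4)
  [4] (0,1) acc=99 (h:0 v:0)
  [5] (0,1) acc=99 (h:0 v:0)
  [6] (0,1) acc=99 (h:0 v:0)
RS [3×3] PE[0][1] across cycles:
  [0] (0,1) acc=0 (h:0 v:0)
  [1] (0,1) acc=120 (h:120 v:8)
  [2] (0,1) acc=67 (h:67 v:3)
  [3] (0,1) acc=33 (h:33 v:1)
  [4] (0,1) acc=0 (h:0 v:0)
  [5] (0,1) acc=0 (h:0 v:0)
  [6] (0,1) acc=0 (h:0 v:0)

dataflow = OS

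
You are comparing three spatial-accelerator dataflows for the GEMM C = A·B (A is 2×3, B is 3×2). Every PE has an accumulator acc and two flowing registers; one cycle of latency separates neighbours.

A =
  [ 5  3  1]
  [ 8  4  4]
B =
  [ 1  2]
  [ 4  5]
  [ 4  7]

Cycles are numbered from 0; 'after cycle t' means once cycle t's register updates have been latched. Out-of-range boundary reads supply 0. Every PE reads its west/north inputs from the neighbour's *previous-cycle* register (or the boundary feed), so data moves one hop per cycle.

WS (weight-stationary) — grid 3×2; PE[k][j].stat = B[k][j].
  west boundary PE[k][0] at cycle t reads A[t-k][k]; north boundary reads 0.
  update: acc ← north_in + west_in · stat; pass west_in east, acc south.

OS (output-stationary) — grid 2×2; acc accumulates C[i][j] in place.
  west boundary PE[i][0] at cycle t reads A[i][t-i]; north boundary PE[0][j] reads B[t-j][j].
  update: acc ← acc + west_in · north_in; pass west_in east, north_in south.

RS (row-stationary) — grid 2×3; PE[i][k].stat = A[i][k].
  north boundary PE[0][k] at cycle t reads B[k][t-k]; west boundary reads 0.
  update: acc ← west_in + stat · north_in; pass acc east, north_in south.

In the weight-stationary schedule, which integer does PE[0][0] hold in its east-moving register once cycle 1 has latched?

Tracing WS — 3×2 array, target PE[0][0]:
  [0] (0,0) acc=5 (h:5 v:5)
  [1] (0,0) acc=8 (h:8 v:8)

register = 8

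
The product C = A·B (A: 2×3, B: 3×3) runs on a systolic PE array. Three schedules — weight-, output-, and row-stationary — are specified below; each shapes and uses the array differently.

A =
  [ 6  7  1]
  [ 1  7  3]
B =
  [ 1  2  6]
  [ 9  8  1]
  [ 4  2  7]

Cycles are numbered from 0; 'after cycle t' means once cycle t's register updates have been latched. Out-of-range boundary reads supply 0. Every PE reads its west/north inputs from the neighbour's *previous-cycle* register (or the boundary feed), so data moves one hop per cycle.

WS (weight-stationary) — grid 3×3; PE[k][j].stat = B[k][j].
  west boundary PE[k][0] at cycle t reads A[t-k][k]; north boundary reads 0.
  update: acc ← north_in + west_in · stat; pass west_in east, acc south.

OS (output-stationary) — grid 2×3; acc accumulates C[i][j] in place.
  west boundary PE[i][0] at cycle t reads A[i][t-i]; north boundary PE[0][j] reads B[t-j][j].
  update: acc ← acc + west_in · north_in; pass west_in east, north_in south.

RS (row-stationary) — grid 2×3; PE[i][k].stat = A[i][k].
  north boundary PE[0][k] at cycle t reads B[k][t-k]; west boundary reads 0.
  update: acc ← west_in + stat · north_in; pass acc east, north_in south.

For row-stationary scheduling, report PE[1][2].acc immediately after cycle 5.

PE[1][2].acc = 34

RS (2×3). Following PE[1][2] plus its west/north inputs:
  [0] (0,2) acc=0 (h:0 v:0)
  [0] (1,1) acc=0 (h:0 v:0)
  [0] (1,2) acc=0 (h:0 v:0)
  [1] (0,2) acc=0 (h:0 v:0)
  [1] (1,1) acc=0 (h:0 v:0)
  [1] (1,2) acc=0 (h:0 v:0)
  [2] (0,2) acc=73 (h:73 v:4)
  [2] (1,1) acc=64 (h:64 v:9)
  [2] (1,2) acc=0 (h:0 v:0)
  [3] (0,2) acc=70 (h:70 v:2)
  [3] (1,1) acc=58 (h:58 v:8)
  [3] (1,2) acc=76 (h:76 v:4)
  [4] (0,2) acc=50 (h:50 v:7)
  [4] (1,1) acc=13 (h:13 v:1)
  [4] (1,2) acc=64 (h:64 v:2)
  [5] (0,2) acc=0 (h:0 v:0)
  [5] (1,1) acc=0 (h:0 v:0)
  [5] (1,2) acc=34 (h:34 v:7)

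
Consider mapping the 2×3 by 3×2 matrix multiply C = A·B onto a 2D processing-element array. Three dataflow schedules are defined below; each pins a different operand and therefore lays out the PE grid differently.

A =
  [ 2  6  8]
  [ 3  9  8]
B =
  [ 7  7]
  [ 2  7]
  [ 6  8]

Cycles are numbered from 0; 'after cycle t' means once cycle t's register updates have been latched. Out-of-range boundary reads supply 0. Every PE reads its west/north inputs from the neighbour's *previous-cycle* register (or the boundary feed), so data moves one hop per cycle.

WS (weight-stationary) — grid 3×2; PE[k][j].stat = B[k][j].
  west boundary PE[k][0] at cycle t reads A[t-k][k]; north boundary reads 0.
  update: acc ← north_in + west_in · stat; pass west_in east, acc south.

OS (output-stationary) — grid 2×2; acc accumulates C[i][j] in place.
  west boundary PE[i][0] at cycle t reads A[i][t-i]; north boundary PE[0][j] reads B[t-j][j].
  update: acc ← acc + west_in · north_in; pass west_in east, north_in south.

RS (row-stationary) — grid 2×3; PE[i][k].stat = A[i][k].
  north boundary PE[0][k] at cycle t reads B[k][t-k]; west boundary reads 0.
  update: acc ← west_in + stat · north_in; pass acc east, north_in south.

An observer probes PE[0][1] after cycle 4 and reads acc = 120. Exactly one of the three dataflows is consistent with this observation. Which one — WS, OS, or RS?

dataflow = OS

— WS: 3×2; PE[0][1] trace:
  @0  [0,1]  acc 0  |  →0  ↓0
  @1  [0,1]  acc 14  |  →2  ↓14
  @2  [0,1]  acc 21  |  →3  ↓21
  @3  [0,1]  acc 0  |  →0  ↓0
  @4  [0,1]  acc 0  |  →0  ↓0
— OS: 2×2; PE[0][1] trace:
  @0  [0,1]  acc 0  |  →0  ↓0
  @1  [0,1]  acc 14  |  →2  ↓7
  @2  [0,1]  acc 56  |  →6  ↓7
  @3  [0,1]  acc 120  |  →8  ↓8
  @4  [0,1]  acc 120  |  →0  ↓0
— RS: 2×3; PE[0][1] trace:
  @0  [0,1]  acc 0  |  →0  ↓0
  @1  [0,1]  acc 26  |  →26  ↓2
  @2  [0,1]  acc 56  |  →56  ↓7
  @3  [0,1]  acc 0  |  →0  ↓0
  @4  [0,1]  acc 0  |  →0  ↓0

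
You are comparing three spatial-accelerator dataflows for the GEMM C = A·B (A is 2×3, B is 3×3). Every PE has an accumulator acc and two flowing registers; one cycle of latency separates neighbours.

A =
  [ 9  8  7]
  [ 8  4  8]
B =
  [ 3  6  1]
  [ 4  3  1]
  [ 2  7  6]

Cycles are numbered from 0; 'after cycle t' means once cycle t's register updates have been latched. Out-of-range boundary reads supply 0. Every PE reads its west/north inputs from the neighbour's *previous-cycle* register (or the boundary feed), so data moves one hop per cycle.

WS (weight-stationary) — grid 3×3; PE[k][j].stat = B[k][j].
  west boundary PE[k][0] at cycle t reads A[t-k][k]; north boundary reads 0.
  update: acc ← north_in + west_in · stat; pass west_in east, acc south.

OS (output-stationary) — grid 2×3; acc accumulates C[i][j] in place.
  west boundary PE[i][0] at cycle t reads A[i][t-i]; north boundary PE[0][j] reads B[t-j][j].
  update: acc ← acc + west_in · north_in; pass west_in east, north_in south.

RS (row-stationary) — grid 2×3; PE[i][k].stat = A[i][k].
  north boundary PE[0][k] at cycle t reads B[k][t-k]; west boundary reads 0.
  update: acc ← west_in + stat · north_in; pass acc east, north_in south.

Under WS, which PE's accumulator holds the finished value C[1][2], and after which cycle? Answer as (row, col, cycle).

(row, col, cycle) = (2, 2, 5)

WS — PE[2][2] is where C[1][2] collects:
  0: (2,2).acc=0  regs=<0,0>
  1: (2,2).acc=0  regs=<0,0>
  2: (2,2).acc=0  regs=<0,0>
  3: (2,2).acc=0  regs=<0,0>
  4: (2,2).acc=59  regs=<7,59>
  5: (2,2).acc=60  regs=<8,60>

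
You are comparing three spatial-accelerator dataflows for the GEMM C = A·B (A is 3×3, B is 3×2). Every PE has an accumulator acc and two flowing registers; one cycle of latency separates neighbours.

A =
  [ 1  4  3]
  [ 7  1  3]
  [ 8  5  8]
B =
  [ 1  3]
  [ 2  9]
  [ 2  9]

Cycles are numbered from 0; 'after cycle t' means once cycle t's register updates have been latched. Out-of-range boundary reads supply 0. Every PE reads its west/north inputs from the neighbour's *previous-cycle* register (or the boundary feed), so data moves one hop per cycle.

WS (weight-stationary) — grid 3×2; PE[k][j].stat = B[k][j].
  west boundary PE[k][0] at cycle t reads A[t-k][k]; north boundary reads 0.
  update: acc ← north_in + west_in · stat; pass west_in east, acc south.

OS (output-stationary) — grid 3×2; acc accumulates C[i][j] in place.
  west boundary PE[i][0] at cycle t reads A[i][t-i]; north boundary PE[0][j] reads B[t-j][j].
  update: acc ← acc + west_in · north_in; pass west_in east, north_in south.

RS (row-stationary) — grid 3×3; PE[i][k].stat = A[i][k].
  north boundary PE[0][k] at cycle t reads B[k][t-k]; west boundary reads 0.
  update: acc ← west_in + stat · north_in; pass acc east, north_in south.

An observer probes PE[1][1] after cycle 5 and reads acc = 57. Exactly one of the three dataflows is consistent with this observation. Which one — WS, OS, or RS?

dataflow = OS

WS [3×2] PE[1][1] across cycles:
  cycle 0: PE[1][1] → acc 0, east 0, south 0
  cycle 1: PE[1][1] → acc 0, east 0, south 0
  cycle 2: PE[1][1] → acc 39, east 4, south 39
  cycle 3: PE[1][1] → acc 30, east 1, south 30
  cycle 4: PE[1][1] → acc 69, east 5, south 69
  cycle 5: PE[1][1] → acc 0, east 0, south 0
OS [3×2] PE[1][1] across cycles:
  cycle 0: PE[1][1] → acc 0, east 0, south 0
  cycle 1: PE[1][1] → acc 0, east 0, south 0
  cycle 2: PE[1][1] → acc 21, east 7, south 3
  cycle 3: PE[1][1] → acc 30, east 1, south 9
  cycle 4: PE[1][1] → acc 57, east 3, south 9
  cycle 5: PE[1][1] → acc 57, east 0, south 0
RS [3×3] PE[1][1] across cycles:
  cycle 0: PE[1][1] → acc 0, east 0, south 0
  cycle 1: PE[1][1] → acc 0, east 0, south 0
  cycle 2: PE[1][1] → acc 9, east 9, south 2
  cycle 3: PE[1][1] → acc 30, east 30, south 9
  cycle 4: PE[1][1] → acc 0, east 0, south 0
  cycle 5: PE[1][1] → acc 0, east 0, south 0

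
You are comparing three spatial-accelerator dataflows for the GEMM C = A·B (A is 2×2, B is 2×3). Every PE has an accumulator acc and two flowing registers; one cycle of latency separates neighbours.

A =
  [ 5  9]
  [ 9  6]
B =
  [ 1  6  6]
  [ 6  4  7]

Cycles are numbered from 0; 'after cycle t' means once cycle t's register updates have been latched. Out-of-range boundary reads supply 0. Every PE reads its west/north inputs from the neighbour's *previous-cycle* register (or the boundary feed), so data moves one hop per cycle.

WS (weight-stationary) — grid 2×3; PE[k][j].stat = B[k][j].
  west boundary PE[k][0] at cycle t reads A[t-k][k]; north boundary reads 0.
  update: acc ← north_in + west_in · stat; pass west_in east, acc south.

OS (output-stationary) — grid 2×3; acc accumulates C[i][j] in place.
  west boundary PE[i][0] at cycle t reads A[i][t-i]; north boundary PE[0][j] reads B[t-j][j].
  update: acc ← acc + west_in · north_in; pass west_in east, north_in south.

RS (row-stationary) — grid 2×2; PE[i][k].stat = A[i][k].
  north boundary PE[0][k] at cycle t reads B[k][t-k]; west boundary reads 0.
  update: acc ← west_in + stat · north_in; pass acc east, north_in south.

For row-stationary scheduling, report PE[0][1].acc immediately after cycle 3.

Tracing RS — 2×2 array, target PE[0][1]:
  0: (0,0).acc=5  regs=<5,1>
  0: (0,1).acc=0  regs=<0,0>
  1: (0,0).acc=30  regs=<30,6>
  1: (0,1).acc=59  regs=<59,6>
  2: (0,0).acc=30  regs=<30,6>
  2: (0,1).acc=66  regs=<66,4>
  3: (0,0).acc=0  regs=<0,0>
  3: (0,1).acc=93  regs=<93,7>

PE[0][1].acc = 93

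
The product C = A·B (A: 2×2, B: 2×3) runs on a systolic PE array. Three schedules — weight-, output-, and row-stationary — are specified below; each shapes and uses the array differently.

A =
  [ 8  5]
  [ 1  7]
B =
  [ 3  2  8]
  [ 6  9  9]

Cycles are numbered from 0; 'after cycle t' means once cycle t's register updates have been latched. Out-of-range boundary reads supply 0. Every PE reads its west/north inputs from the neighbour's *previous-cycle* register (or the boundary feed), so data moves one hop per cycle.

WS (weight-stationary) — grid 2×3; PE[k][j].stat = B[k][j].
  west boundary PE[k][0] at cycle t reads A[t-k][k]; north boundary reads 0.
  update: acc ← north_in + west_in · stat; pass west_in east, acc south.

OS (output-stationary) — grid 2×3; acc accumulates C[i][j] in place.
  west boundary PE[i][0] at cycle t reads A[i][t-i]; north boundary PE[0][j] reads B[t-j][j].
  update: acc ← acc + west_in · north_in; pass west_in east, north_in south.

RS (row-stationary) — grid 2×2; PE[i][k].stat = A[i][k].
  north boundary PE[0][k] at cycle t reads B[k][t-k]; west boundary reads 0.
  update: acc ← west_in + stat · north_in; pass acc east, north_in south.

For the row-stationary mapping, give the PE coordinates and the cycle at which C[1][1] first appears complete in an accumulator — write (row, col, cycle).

RS: C[1][1] accumulates in PE[1][1]:
  t=0 PE[1][1]: acc=0 h=0 v=0
  t=1 PE[1][1]: acc=0 h=0 v=0
  t=2 PE[1][1]: acc=45 h=45 v=6
  t=3 PE[1][1]: acc=65 h=65 v=9

(row, col, cycle) = (1, 1, 3)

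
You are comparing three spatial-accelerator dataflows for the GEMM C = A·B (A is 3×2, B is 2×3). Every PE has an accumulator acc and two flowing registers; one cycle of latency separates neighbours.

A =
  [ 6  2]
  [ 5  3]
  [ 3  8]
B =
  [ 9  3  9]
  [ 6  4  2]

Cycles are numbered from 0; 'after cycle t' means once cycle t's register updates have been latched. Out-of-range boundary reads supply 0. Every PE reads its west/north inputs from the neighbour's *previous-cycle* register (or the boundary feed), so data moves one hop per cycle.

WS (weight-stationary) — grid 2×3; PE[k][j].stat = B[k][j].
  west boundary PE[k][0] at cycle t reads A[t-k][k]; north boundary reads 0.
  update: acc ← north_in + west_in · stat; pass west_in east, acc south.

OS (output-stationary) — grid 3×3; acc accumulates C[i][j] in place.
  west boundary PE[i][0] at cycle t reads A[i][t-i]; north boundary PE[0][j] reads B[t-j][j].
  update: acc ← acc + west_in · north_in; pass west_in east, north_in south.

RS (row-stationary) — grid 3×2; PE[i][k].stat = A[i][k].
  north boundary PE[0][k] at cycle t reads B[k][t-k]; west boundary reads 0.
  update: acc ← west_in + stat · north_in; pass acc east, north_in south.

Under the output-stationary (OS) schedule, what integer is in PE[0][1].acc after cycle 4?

PE[0][1].acc = 26

OS on a 3×3 grid — tracing PE[0][1] and its feeders:
  0: (0,0).acc=54  regs=<6,9>
  0: (0,1).acc=0  regs=<0,0>
  1: (0,0).acc=66  regs=<2,6>
  1: (0,1).acc=18  regs=<6,3>
  2: (0,0).acc=66  regs=<0,0>
  2: (0,1).acc=26  regs=<2,4>
  3: (0,0).acc=66  regs=<0,0>
  3: (0,1).acc=26  regs=<0,0>
  4: (0,0).acc=66  regs=<0,0>
  4: (0,1).acc=26  regs=<0,0>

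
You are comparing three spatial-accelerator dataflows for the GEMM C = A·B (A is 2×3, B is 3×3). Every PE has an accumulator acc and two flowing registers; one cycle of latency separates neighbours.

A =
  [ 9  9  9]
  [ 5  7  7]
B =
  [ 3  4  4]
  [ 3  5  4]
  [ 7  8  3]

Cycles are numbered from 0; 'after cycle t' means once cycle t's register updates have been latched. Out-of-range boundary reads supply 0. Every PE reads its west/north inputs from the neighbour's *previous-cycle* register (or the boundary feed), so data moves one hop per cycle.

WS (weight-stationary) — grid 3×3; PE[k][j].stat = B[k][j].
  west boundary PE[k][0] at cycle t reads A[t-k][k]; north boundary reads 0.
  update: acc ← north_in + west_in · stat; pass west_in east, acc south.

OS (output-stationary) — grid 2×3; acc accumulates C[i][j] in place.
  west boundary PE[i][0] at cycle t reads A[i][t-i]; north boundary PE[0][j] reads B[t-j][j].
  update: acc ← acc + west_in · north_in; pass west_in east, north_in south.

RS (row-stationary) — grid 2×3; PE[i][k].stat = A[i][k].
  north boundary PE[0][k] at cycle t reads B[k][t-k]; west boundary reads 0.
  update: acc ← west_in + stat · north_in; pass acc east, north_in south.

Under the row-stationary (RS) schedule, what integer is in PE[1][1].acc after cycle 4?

RS on a 2×3 grid — tracing PE[1][1] and its feeders:
  step 0 · PE0,1: acc=0; fwd→0 fwd↓0
  step 0 · PE1,0: acc=0; fwd→0 fwd↓0
  step 0 · PE1,1: acc=0; fwd→0 fwd↓0
  step 1 · PE0,1: acc=54; fwd→54 fwd↓3
  step 1 · PE1,0: acc=15; fwd→15 fwd↓3
  step 1 · PE1,1: acc=0; fwd→0 fwd↓0
  step 2 · PE0,1: acc=81; fwd→81 fwd↓5
  step 2 · PE1,0: acc=20; fwd→20 fwd↓4
  step 2 · PE1,1: acc=36; fwd→36 fwd↓3
  step 3 · PE0,1: acc=72; fwd→72 fwd↓4
  step 3 · PE1,0: acc=20; fwd→20 fwd↓4
  step 3 · PE1,1: acc=55; fwd→55 fwd↓5
  step 4 · PE0,1: acc=0; fwd→0 fwd↓0
  step 4 · PE1,0: acc=0; fwd→0 fwd↓0
  step 4 · PE1,1: acc=48; fwd→48 fwd↓4

PE[1][1].acc = 48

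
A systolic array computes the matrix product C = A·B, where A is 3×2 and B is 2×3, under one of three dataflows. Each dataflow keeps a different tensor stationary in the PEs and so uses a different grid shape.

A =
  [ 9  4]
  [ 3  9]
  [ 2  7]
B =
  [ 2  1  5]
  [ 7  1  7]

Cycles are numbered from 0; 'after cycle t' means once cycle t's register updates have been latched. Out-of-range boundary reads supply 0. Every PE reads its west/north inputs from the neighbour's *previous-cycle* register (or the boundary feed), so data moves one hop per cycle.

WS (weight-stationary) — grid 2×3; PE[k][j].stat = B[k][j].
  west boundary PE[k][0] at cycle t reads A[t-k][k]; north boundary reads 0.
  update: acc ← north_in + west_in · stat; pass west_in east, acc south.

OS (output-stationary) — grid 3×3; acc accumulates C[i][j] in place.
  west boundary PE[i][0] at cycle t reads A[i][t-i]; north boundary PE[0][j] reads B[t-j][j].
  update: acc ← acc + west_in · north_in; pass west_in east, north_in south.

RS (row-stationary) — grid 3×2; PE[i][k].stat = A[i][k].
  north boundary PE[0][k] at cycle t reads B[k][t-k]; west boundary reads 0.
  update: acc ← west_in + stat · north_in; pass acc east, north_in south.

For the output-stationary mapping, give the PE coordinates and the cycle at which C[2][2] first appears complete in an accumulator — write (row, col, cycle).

OS: C[2][2] accumulates in PE[2][2]:
  @0  [2,2]  acc 0  |  →0  ↓0
  @1  [2,2]  acc 0  |  →0  ↓0
  @2  [2,2]  acc 0  |  →0  ↓0
  @3  [2,2]  acc 0  |  →0  ↓0
  @4  [2,2]  acc 10  |  →2  ↓5
  @5  [2,2]  acc 59  |  →7  ↓7

(row, col, cycle) = (2, 2, 5)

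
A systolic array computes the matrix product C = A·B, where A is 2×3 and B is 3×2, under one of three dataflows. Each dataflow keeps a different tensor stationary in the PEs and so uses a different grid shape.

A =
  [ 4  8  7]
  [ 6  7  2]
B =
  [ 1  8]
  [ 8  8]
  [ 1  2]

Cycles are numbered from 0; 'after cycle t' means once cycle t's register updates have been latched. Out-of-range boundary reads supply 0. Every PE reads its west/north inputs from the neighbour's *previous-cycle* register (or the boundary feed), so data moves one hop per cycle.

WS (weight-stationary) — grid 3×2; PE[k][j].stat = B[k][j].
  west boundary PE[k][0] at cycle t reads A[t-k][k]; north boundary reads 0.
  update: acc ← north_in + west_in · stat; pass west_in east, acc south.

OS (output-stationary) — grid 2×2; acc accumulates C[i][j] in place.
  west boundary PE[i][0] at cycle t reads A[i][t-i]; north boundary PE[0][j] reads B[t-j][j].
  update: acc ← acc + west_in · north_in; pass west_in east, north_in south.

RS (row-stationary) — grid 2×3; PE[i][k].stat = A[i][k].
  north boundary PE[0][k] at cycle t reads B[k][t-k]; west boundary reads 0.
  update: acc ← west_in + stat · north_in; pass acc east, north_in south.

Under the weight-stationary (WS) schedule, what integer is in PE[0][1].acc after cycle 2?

WS on a 3×2 grid — tracing PE[0][1] and its feeders:
  [0] (0,0) acc=4 (h:4 v:4)
  [0] (0,1) acc=0 (h:0 v:0)
  [1] (0,0) acc=6 (h:6 v:6)
  [1] (0,1) acc=32 (h:4 v:32)
  [2] (0,0) acc=0 (h:0 v:0)
  [2] (0,1) acc=48 (h:6 v:48)

PE[0][1].acc = 48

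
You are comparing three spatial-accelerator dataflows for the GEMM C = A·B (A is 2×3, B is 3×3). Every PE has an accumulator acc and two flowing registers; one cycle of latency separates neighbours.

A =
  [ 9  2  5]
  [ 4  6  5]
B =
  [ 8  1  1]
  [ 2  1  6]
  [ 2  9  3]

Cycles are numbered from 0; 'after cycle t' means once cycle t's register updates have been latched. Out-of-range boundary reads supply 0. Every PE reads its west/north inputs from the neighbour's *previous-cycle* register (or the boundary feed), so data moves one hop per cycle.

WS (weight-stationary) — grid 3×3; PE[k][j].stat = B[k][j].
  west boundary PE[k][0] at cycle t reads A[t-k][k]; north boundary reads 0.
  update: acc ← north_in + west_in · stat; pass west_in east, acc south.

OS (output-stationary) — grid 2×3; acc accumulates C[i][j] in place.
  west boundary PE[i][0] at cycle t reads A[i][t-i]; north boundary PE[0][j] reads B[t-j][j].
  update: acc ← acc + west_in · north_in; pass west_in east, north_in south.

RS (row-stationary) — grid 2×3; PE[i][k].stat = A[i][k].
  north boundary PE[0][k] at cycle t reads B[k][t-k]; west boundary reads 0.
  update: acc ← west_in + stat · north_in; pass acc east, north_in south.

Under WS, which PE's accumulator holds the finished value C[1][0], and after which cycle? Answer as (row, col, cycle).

(row, col, cycle) = (2, 0, 3)

Under WS, C[1][0] lands at PE[2][0]:
  cycle 0: PE[2][0] → acc 0, east 0, south 0
  cycle 1: PE[2][0] → acc 0, east 0, south 0
  cycle 2: PE[2][0] → acc 86, east 5, south 86
  cycle 3: PE[2][0] → acc 54, east 5, south 54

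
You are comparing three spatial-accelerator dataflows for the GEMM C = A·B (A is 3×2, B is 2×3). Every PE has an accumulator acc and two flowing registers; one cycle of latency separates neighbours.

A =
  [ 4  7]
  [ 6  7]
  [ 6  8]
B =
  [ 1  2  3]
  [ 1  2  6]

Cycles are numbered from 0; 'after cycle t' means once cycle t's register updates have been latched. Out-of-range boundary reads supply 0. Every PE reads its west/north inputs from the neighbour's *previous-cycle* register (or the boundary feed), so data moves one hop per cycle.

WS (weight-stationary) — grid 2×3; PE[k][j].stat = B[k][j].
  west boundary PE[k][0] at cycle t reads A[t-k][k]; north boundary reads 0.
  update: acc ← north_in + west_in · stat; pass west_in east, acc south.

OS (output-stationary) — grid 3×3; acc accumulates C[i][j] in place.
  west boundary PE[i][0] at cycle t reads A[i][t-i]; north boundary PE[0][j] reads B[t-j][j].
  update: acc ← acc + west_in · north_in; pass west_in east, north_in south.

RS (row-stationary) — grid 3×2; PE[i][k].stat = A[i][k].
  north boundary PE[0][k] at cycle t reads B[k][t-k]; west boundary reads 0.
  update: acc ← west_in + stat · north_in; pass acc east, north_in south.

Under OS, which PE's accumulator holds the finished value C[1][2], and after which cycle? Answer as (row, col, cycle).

OS — PE[1][2] is where C[1][2] collects:
  after 0 — PE[1][2] acc=0, pass-E 0, pass-S 0
  after 1 — PE[1][2] acc=0, pass-E 0, pass-S 0
  after 2 — PE[1][2] acc=0, pass-E 0, pass-S 0
  after 3 — PE[1][2] acc=18, pass-E 6, pass-S 3
  after 4 — PE[1][2] acc=60, pass-E 7, pass-S 6

(row, col, cycle) = (1, 2, 4)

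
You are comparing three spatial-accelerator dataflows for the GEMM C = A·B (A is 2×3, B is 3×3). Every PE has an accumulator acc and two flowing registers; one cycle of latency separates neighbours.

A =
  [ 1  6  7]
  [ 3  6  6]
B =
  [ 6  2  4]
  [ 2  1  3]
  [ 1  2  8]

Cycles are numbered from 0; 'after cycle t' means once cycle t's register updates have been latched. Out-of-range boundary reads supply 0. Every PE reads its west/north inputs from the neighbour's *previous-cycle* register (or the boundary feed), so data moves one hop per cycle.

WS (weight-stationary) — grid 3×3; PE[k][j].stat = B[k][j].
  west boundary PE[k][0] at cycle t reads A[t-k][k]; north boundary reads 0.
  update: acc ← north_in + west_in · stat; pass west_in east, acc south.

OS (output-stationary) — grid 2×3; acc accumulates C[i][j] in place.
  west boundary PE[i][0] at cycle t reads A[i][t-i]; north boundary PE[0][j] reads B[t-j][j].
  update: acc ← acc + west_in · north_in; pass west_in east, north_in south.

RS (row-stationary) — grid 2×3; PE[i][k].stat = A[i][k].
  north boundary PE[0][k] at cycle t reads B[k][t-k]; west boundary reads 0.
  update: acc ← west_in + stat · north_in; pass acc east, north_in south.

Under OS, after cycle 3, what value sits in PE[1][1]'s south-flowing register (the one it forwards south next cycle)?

register = 1

OS 2×3: PE[1][1] cycle-by-cycle (with neighbour feeds):
  [0] (0,1) acc=0 (h:0 v:0)
  [0] (1,0) acc=0 (h:0 v:0)
  [0] (1,1) acc=0 (h:0 v:0)
  [1] (0,1) acc=2 (h:1 v:2)
  [1] (1,0) acc=18 (h:3 v:6)
  [1] (1,1) acc=0 (h:0 v:0)
  [2] (0,1) acc=8 (h:6 v:1)
  [2] (1,0) acc=30 (h:6 v:2)
  [2] (1,1) acc=6 (h:3 v:2)
  [3] (0,1) acc=22 (h:7 v:2)
  [3] (1,0) acc=36 (h:6 v:1)
  [3] (1,1) acc=12 (h:6 v:1)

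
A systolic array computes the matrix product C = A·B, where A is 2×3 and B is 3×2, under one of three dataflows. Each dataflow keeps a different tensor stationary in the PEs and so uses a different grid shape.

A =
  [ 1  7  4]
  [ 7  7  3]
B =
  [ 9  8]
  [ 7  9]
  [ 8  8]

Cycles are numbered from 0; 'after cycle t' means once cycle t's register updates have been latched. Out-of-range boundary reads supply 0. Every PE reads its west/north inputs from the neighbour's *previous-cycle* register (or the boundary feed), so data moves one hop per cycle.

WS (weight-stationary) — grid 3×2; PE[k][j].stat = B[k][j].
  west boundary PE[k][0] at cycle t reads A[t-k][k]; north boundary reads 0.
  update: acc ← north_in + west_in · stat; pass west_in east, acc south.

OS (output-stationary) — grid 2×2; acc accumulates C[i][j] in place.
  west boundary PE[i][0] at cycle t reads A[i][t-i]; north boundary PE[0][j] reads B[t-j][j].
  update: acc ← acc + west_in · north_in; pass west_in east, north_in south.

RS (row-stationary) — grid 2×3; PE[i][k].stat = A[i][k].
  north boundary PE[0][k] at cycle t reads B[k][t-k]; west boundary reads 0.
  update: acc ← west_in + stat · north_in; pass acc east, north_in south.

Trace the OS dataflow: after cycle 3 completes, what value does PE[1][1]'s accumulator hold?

Tracing OS — 2×2 array, target PE[1][1]:
  cycle 0: PE[0][1] → acc 0, east 0, south 0
  cycle 0: PE[1][0] → acc 0, east 0, south 0
  cycle 0: PE[1][1] → acc 0, east 0, south 0
  cycle 1: PE[0][1] → acc 8, east 1, south 8
  cycle 1: PE[1][0] → acc 63, east 7, south 9
  cycle 1: PE[1][1] → acc 0, east 0, south 0
  cycle 2: PE[0][1] → acc 71, east 7, south 9
  cycle 2: PE[1][0] → acc 112, east 7, south 7
  cycle 2: PE[1][1] → acc 56, east 7, south 8
  cycle 3: PE[0][1] → acc 103, east 4, south 8
  cycle 3: PE[1][0] → acc 136, east 3, south 8
  cycle 3: PE[1][1] → acc 119, east 7, south 9

PE[1][1].acc = 119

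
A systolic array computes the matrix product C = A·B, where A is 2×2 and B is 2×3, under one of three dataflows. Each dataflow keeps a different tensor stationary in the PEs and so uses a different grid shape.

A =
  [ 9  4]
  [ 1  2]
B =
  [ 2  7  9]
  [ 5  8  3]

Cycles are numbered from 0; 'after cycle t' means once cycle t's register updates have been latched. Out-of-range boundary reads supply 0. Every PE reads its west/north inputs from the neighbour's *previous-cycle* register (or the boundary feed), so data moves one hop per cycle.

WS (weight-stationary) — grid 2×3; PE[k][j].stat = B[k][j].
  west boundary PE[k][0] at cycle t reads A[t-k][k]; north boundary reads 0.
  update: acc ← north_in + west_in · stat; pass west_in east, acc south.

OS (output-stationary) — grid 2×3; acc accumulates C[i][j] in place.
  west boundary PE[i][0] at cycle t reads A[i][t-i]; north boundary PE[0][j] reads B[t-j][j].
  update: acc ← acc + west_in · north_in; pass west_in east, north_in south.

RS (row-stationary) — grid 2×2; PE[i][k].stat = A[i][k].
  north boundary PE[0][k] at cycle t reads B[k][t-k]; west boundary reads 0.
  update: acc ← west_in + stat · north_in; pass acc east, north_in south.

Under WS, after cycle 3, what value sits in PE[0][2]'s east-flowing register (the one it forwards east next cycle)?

register = 1

Tracing WS — 2×3 array, target PE[0][2]:
  @0  [0,1]  acc 0  |  →0  ↓0
  @0  [0,2]  acc 0  |  →0  ↓0
  @1  [0,1]  acc 63  |  →9  ↓63
  @1  [0,2]  acc 0  |  →0  ↓0
  @2  [0,1]  acc 7  |  →1  ↓7
  @2  [0,2]  acc 81  |  →9  ↓81
  @3  [0,1]  acc 0  |  →0  ↓0
  @3  [0,2]  acc 9  |  →1  ↓9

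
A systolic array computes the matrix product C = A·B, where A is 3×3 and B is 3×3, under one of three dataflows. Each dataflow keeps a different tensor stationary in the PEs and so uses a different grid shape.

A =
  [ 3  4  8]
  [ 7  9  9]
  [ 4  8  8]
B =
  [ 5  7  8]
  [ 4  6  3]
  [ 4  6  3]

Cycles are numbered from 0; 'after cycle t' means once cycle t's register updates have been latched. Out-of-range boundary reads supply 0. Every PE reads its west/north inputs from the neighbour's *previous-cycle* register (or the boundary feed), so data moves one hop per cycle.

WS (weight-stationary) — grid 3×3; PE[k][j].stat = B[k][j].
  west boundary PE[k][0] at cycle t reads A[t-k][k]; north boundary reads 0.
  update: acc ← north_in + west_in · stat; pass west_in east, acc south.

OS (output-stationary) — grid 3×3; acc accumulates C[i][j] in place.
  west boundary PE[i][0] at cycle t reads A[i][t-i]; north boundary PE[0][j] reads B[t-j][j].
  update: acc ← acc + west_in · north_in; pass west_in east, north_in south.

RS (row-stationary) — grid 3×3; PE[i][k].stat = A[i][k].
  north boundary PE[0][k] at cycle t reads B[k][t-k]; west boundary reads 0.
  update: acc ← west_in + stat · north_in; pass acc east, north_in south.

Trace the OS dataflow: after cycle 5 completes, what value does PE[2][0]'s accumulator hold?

PE[2][0].acc = 84

OS 3×3: PE[2][0] cycle-by-cycle (with neighbour feeds):
  0: (1,0).acc=0  regs=<0,0>
  0: (2,0).acc=0  regs=<0,0>
  1: (1,0).acc=35  regs=<7,5>
  1: (2,0).acc=0  regs=<0,0>
  2: (1,0).acc=71  regs=<9,4>
  2: (2,0).acc=20  regs=<4,5>
  3: (1,0).acc=107  regs=<9,4>
  3: (2,0).acc=52  regs=<8,4>
  4: (1,0).acc=107  regs=<0,0>
  4: (2,0).acc=84  regs=<8,4>
  5: (1,0).acc=107  regs=<0,0>
  5: (2,0).acc=84  regs=<0,0>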